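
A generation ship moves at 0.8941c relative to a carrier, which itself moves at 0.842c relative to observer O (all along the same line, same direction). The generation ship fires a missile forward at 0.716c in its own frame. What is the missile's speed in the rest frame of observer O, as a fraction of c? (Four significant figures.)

Apply u = (u'+v)/(1+u'v) twice. Missile in the carrier frame: (0.716+0.8941)/(1+0.716·0.8941) = 1.6101/1.6401756 = 0.98166c.
That velocity, transformed to the rest frame of observer O: (0.98166+0.842)/(1+0.98166·0.842) = 1.82366/1.82655772 = 0.99841c.

0.9984c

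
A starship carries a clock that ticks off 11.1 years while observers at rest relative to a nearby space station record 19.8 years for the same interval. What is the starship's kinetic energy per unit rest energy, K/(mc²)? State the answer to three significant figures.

From Δt = γΔτ: γ = 19.8/11.1 = 1.78378.
Since K = (γ−1)mc², K/(mc²) = 1.78378 − 1 = 0.784.

0.784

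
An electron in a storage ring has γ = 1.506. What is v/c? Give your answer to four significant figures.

0.7477

β = √(1 − 1/γ²) = √(1 − 1/2.268036) = √0.55909 = 0.7477.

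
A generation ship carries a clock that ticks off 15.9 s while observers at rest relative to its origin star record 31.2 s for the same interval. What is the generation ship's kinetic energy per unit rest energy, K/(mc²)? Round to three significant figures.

0.962

From Δt = γΔτ: γ = 31.2/15.9 = 1.96226.
K/(mc²) = γ − 1 = 1.96226 − 1 = 0.962.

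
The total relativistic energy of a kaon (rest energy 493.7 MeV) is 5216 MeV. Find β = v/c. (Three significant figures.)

Total energy E = γmc² gives γ = 5216/493.7 = 10.565.
Hence β = √(1 − 1/γ²) = √(1 − 0.00895903) = √0.99104097 = 0.996.

0.996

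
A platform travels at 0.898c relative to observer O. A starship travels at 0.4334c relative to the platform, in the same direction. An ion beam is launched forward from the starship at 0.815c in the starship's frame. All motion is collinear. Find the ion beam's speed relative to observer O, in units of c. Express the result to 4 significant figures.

Apply u = (u'+v)/(1+u'v) twice. Ion beam in the platform frame: (0.815+0.4334)/(1+0.815·0.4334) = 1.2484/1.353221 = 0.92254c.
That velocity, transformed to the rest frame of observer O: (0.92254+0.898)/(1+0.92254·0.898) = 1.82054/1.82844092 = 0.99568c.

0.9957c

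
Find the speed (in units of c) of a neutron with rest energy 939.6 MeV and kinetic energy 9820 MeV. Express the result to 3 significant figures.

γ = 1 + K/(mc²) = 1 + 9820/939.6 = 11.451.
β = √(1 − 1/γ²) = √(1 − 0.00762629) = √0.99237371 = 0.996.

0.996c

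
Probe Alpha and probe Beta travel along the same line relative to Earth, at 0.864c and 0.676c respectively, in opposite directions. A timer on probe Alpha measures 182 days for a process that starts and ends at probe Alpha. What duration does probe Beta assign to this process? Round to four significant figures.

The velocity of probe Alpha relative to probe Beta is (0.864 + 0.676)c / (1 + 0.864×0.676) = 0.97218c; relative speed 0.97218c.
γ for this relative speed: γ = 1/√(1 − 0.945134) = 4.2692.
Probe Alpha's interval is proper; time dilation gives Δt_B = γΔτ = 4.2692 × 182 days = 777.0 days.

777.0 days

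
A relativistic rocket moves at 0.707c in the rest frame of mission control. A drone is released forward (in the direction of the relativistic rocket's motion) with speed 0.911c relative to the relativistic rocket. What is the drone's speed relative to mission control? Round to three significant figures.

In units of c, u = (u' + v)/(1 + u'v) with u' = 0.911 and v = 0.707.
Numerator: 0.911 + 0.707 = 1.618. Denominator: 1 + (0.911)(0.707) = 1.644077.
u = 1.618/1.644077 = 0.98414, so the speed is 0.984c.

0.984c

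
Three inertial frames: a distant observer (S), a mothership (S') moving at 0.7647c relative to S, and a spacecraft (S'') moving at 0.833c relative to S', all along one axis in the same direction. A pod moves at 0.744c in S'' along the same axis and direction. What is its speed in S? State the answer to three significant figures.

0.996c

Apply u = (u'+v)/(1+u'v) twice. Pod in the mothership frame: (0.744+0.833)/(1+0.744·0.833) = 1.577/1.619752 = 0.97361c.
That velocity, transformed to the rest frame of a distant observer: (0.97361+0.7647)/(1+0.97361·0.7647) = 1.73831/1.744519567 = 0.99644c.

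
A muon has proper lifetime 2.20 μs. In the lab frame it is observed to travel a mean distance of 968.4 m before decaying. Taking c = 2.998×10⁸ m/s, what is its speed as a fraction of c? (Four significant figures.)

d = βγcτ ⇒ βγ = d/(cτ) = 968.4 m / (659.56 m) = 1.4683.
β = (βγ)/√(1+(βγ)²) = 1.4683/√3.1559 = 0.8265.

0.8265c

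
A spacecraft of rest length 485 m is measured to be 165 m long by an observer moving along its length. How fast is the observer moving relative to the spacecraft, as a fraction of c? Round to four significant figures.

Length contraction gives γ = L₀/L = 485/165 = 2.9394.
β = √(1 − 1/γ²) = √0.88426 = 0.9404.

0.9404c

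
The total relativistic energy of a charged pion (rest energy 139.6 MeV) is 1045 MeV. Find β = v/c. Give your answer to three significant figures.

γ = E/(mc²) = 1045/139.6 = 7.4857.
β = √(1 − 1/γ²) = √(1 − 0.0178458) = √0.9821542 = 0.991.

0.991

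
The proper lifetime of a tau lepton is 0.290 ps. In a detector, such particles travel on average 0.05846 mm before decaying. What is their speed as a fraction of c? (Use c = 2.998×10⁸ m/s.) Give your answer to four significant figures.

0.5580c

d = βγcτ ⇒ βγ = d/(cτ) = 5.846×10^-5 m / (8.6942×10^-5 m) = 0.6724.
β = (βγ)/√(1+(βγ)²) = 0.6724/√1.452122 = 0.5580.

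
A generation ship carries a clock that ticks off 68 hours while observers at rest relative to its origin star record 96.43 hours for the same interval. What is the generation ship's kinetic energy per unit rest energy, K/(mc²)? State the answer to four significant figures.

0.4181

γ = Δt/Δτ = 96.43/68 = 1.41809.
Since K = (γ−1)mc², K/(mc²) = 1.41809 − 1 = 0.4181.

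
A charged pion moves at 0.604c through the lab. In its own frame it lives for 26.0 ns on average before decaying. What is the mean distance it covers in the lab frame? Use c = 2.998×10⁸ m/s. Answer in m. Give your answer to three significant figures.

5.91 m

β² = 0.364816, so γ = 1/√0.635184 = 1.2547.
Lab-frame lifetime: Δt = γτ = 1.2547 × 26.0 ns = 32.622 ns.
Distance: d = vΔt = 0.604 × 2.998×10⁸ m/s × 3.2622×10^-8 s = 5.91 m.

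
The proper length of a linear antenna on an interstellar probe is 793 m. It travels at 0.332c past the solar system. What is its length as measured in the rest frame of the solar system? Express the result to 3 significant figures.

γ = 1/√(1 − β²) = 1/√(1 − 0.110224) = 1/√0.889776 = 1/0.943279 = 1.0601.
Length contraction: L = L₀/γ = 793/1.0601 = 748 m.

748 m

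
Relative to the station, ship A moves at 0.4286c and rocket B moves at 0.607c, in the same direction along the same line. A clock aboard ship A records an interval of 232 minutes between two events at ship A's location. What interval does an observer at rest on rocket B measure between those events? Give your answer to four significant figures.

239.1 minutes

Transform ship A's velocity into rocket B's frame: (0.4286 − 0.607)/(1 − 0.4286·0.607) = −0.1784/0.7398398, so the relative speed is 0.24113c.
At |u| = 0.24113c, γ = (1 − 0.0581437)^(−1/2) = 1.0304.
The clock on ship A records proper time, so rocket B measures Δt = γΔτ = 1.0304 × 232 = 239.1 minutes.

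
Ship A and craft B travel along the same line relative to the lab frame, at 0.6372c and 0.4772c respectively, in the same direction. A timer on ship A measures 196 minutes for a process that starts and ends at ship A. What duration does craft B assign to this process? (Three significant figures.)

The velocity of ship A relative to craft B is (0.6372 − 0.4772)c / (1 − 0.6372×0.4772) = 0.22991c; relative speed 0.22991c.
At |u| = 0.22991c, γ = (1 − 0.0528586)^(−1/2) = 1.0275.
The clock on ship A records proper time, so craft B measures Δt = γΔτ = 1.0275 × 196 = 201 minutes.

201 minutes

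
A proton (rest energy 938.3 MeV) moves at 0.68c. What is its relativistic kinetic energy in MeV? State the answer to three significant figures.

341 MeV

With β = 0.68, γ = 1/√(1 − 0.68²) = 1/√0.5376 = 1.36386.
Kinetic energy: K = (γ − 1)mc² = (1.36386 − 1) × 938.3 MeV = 0.36386 × 938.3 = 341 MeV.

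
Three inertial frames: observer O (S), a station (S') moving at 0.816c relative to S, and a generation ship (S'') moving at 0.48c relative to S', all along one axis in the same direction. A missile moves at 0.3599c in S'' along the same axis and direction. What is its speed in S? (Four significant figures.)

0.9670c

First combine the missile and generation ship (S''→S'): u₁ = (0.3599 + 0.48)/(1 + 0.3599×0.48) = 0.8399/1.172752 = 0.71618.
Then combine with the station (S'→S): u = (0.71618 + 0.816)/(1 + 0.71618×0.816) = 1.53218/1.58440288 = 0.96704.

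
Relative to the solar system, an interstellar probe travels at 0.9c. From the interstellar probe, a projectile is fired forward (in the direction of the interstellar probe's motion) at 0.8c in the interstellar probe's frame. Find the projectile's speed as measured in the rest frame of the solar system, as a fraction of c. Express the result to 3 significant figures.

In units of c, u = (u' + v)/(1 + u'v) with u' = 0.8 and v = 0.9.
Numerator: 0.8 + 0.9 = 1.7. Denominator: 1 + (0.8)(0.9) = 1.72.
u = 1.7/1.72 = 0.98837, so the speed is 0.988c.

0.988c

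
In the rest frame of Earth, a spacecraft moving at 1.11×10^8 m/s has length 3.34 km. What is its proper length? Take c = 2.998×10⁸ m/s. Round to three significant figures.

3.60 km

β = v/c = (1.11×10^8 m/s)/(2.998×10⁸ m/s) = 0.370247.
Lorentz factor: γ = (1 − 0.1370828)^(−1/2) = 1.0765.
Proper length: L₀ = γ·L = 1.0765 × 3.34 = 3.60 km.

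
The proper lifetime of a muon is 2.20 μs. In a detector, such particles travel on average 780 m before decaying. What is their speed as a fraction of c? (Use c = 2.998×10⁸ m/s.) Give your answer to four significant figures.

0.7636c

d = βγcτ ⇒ βγ = d/(cτ) = 780.0 m / (659.56 m) = 1.1826.
β = (βγ)/√(1+(βγ)²) = 1.1826/√2.39854 = 0.7636.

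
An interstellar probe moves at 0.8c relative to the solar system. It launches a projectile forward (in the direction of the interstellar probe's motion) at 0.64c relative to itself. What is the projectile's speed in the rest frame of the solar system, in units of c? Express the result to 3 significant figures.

Relativistic velocity addition: u = (u' + v)/(1 + u'v/c²), with u' = 0.64c and v = 0.8c.
Numerator: 0.64 + 0.8 = 1.44. Denominator: 1 + (0.64)(0.8) = 1.512.
u = 1.44/1.512 = 0.95238, so the speed is 0.952c.

0.952c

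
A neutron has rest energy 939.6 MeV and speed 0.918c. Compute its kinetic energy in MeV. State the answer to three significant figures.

1430 MeV

γ = 1/√(1 − β²) = 1/√(1 − 0.842724) = 1/√0.157276 = 2.5216.
Kinetic energy: K = (γ − 1)mc² = (2.5216 − 1) × 939.6 MeV = 1.5216 × 939.6 = 1430 MeV.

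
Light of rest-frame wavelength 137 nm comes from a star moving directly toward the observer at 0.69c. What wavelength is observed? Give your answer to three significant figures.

58.7 nm

Relativistic Doppler for wavelength: λ_obs = λ_src · √((1−β)/(1+β)).
With β = 0.69: factor = √(0.31/1.69) = 0.42829.
λ_obs = 137 × 0.42829 = 58.7 nm.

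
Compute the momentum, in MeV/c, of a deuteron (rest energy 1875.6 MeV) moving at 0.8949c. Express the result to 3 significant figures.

γ = 1/√(1 − β²) = 1/√(1 − 0.80084601) = 1/√0.19915399 = 1/0.446267 = 2.2408.
Momentum: p = γβ·mc = 2.2408 × 0.8949 × 1875.6 MeV/c = 3760 MeV/c.

3760 MeV/c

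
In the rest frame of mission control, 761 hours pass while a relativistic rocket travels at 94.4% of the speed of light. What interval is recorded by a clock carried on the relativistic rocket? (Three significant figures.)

251 hours

With β = 0.944, γ = 1/√(1 − 0.944²) = 1/√0.108864 = 3.0308.
The relativistic rocket's clock runs slow as seen from mission control, so Δτ = Δt/γ = 761/3.0308 = 251 hours.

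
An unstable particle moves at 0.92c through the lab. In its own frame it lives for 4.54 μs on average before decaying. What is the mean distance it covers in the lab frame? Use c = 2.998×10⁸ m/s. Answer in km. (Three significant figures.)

Lorentz factor: γ = (1 − 0.8464)^(−1/2) = 2.5516.
Lab-frame lifetime: Δt = γτ = 2.5516 × 4.54 μs = 11.584 μs.
Distance: d = vΔt = 0.92 × 2.998×10⁸ m/s × 1.1584×10^-5 s = 3200 m = 3.20 km.

3.20 km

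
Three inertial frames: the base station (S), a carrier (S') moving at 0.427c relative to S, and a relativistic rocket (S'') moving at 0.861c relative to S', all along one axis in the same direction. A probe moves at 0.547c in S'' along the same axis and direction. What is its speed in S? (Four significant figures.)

0.9826c

First combine the probe and relativistic rocket (S''→S'): u₁ = (0.547 + 0.861)/(1 + 0.547×0.861) = 1.408/1.470967 = 0.95719.
Then combine with the carrier (S'→S): u = (0.95719 + 0.427)/(1 + 0.95719×0.427) = 1.38419/1.40872013 = 0.98259.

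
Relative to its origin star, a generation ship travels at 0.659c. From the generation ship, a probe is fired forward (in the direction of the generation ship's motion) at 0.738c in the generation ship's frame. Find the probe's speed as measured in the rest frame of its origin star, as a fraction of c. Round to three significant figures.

Relativistic velocity addition: u = (u' + v)/(1 + u'v/c²), with u' = 0.738c and v = 0.659c.
Numerator: 0.738 + 0.659 = 1.397. Denominator: 1 + (0.738)(0.659) = 1.486342.
u = 1.397/1.486342 = 0.93989, so the speed is 0.940c.

0.940c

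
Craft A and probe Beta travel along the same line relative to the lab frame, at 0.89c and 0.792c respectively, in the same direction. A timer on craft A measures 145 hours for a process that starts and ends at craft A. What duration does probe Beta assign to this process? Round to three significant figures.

The velocity of craft A relative to probe Beta is (0.89 − 0.792)c / (1 − 0.89×0.792) = 0.33207c; relative speed 0.33207c.
γ for this relative speed: γ = 1/√(1 − 0.11027) = 1.0602.
The clock on craft A records proper time, so probe Beta measures Δt = γΔτ = 1.0602 × 145 = 154 hours.

154 hours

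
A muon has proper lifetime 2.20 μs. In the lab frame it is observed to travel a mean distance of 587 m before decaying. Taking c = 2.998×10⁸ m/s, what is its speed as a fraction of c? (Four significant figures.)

0.6648c

Lab distance = (lab lifetime)·v = γτ·βc, so βγ = d/(cτ) = 587.0/(2.998×10⁸ × 2.200×10^-6) = 0.88999.
With βγ = 0.88999: γ² = 1 + (βγ)² = 1.792082, and β = (βγ)/γ = 0.88999/1.33869 = 0.6648.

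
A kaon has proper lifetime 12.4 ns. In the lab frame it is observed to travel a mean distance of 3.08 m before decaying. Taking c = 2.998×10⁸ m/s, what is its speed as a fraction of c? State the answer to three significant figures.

0.638c

d = βγcτ ⇒ βγ = d/(cτ) = 3.080 m / (3.71752 m) = 0.82851.
β = (βγ)/√(1+(βγ)²) = 0.82851/√1.686429 = 0.638.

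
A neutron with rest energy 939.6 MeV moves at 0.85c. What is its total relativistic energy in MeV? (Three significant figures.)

1780 MeV

γ = 1/√(1 − β²) = 1/√(1 − 0.7225) = 1/√0.2775 = 1/0.526783 = 1.8983.
Total energy: E = γmc² = 1.8983 × 939.6 MeV = 1780 MeV.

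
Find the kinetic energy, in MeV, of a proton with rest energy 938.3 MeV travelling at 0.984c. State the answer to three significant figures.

With β = 0.984, γ = 1/√(1 − 0.984²) = 1/√0.031744 = 5.6127.
Kinetic energy: K = (γ − 1)mc² = (5.6127 − 1) × 938.3 MeV = 4.6127 × 938.3 = 4330 MeV.

4330 MeV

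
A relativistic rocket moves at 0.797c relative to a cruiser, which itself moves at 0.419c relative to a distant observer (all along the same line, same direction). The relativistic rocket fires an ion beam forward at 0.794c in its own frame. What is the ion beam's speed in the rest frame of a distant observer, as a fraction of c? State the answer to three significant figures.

Compose velocities in two stages. Stage 1 (into S'): u₁ = (0.794+0.797)/(1+0.794×0.797) = 0.97439.
Stage 2 (into S): u = (0.97439+0.419)/(1+0.97439×0.419) = 0.98943, so the speed is 0.989c.

0.989c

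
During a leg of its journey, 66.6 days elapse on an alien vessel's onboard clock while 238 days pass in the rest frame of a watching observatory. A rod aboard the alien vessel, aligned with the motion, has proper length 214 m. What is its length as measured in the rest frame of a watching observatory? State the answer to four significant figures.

59.88 m

From Δt = γΔτ: γ = 238/66.6 = 3.57357.
The rod contracts by the same γ: 214 m / 3.57357 = 59.88 m.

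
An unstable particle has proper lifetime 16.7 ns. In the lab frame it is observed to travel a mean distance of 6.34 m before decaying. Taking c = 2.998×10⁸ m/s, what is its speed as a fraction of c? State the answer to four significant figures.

Let x = d/(cτ) = 6.340 m / (2.998×10⁸ m/s × 1.670×10^-8 s) = 1.2663. Since d = βγcτ, x = βγ = β/√(1−β²).
Solving: β² = x²/(1+x²) = 1.60352/2.60352 = 0.615905, so β = 0.7848.

0.7848c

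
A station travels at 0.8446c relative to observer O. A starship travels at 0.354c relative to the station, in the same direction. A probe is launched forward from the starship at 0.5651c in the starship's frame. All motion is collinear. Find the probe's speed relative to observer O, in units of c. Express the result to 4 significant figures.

0.9779c

Apply u = (u'+v)/(1+u'v) twice. Probe in the station frame: (0.5651+0.354)/(1+0.5651·0.354) = 0.9191/1.2000454 = 0.76589c.
That velocity, transformed to the rest frame of observer O: (0.76589+0.8446)/(1+0.76589·0.8446) = 1.61049/1.646870694 = 0.97791c.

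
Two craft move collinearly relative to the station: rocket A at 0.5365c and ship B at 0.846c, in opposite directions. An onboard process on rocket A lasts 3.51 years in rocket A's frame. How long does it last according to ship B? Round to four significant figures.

11.34 years

Speed of rocket A in ship B's frame: u = (v_A + v_B)/(1 + v_A v_B/c²) = (0.5365 + 0.846)/(1 + 0.5365×0.846) = 1.3825/1.453879 = 0.9509; |u| = 0.9509c.
γ for this relative speed: γ = 1/√(1 − 0.904211) = 3.231.
Rocket A's interval is proper; time dilation gives Δt_B = γΔτ = 3.231 × 3.51 years = 11.34 years.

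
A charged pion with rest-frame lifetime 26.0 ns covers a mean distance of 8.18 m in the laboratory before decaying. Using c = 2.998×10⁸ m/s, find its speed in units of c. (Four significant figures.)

0.7239c

Lab distance = (lab lifetime)·v = γτ·βc, so βγ = d/(cτ) = 8.180/(2.998×10⁸ × 2.600×10^-8) = 1.0494.
With βγ = 1.0494: γ² = 1 + (βγ)² = 2.10124, and β = (βγ)/γ = 1.0494/1.44957 = 0.7239.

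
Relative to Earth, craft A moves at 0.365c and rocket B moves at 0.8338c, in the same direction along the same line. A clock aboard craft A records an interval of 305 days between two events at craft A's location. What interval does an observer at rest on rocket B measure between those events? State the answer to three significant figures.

413 days

Speed of craft A in rocket B's frame: u = (v_A − v_B)/(1 − v_A v_B/c²) = (0.365 − 0.8338)/(1 − 0.365×0.8338) = −0.4688/0.695663 = −0.67389; |u| = 0.67389c.
γ for this relative speed: γ = 1/√(1 − 0.454128) = 1.3535.
The clock on craft A records proper time, so rocket B measures Δt = γΔτ = 1.3535 × 305 = 413 days.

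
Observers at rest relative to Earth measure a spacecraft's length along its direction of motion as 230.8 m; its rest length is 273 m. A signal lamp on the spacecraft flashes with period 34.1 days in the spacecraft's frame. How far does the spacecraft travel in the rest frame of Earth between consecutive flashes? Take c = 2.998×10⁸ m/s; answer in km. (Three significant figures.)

Length contraction gives γ = L₀/L = 273/230.8 = 1.18284.
β = √(1 − 1/γ²) = 0.5341. Lab-frame period = γτ = 1.18284×34.1 days = 40.335 days. Distance = βc × γτ = 0.5341 × 2.998×10⁸ m/s × 3484944 s = 5.5802×10^14 m = 5.58×10^11 km.

5.58×10^11 km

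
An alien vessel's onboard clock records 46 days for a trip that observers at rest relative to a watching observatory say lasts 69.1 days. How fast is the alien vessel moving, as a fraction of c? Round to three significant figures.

0.746c

γ = Δt/Δτ = 69.1/46 = 1.5022.
β = √(1 − 1/γ²) = √(1 − 0.443144) = √0.556856 = 0.746.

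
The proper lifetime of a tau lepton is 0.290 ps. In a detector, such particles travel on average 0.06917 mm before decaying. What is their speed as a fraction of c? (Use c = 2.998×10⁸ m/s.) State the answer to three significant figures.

Let x = d/(cτ) = 6.917×10^-5 m / (2.998×10⁸ m/s × 2.900×10^-13 s) = 0.79559. Since d = βγcτ, x = βγ = β/√(1−β²).
Solving: β² = x²/(1+x²) = 0.632963/1.632963 = 0.387616, so β = 0.623.

0.623c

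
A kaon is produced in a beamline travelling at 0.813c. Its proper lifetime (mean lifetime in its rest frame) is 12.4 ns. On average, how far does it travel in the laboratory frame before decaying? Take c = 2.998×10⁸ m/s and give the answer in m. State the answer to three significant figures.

5.19 m

γ = 1/√(1 − β²) = 1/√(1 − 0.660969) = 1/√0.339031 = 1/0.582264 = 1.7174.
Lab-frame lifetime: Δt = γτ = 1.7174 × 12.4 ns = 21.296 ns.
Distance: d = vΔt = 0.813 × 2.998×10⁸ m/s × 2.1296×10^-8 s = 5.19 m.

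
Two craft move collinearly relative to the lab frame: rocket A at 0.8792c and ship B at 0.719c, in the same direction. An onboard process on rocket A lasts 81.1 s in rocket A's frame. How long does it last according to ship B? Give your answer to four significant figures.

90.09 s

Speed of rocket A in ship B's frame: u = (v_A − v_B)/(1 − v_A v_B/c²) = (0.8792 − 0.719)/(1 − 0.8792×0.719) = 0.1602/0.3678552 = 0.4355; |u| = 0.4355c.
At |u| = 0.4355c, γ = (1 − 0.18966)^(−1/2) = 1.1109.
The clock on rocket A records proper time, so ship B measures Δt = γΔτ = 1.1109 × 81.1 = 90.09 s.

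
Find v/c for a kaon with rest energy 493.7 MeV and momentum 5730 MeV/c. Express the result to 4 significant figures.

βγ = pc/(mc²) = 5730/493.7 = 11.606.
Since γ² = 1 + (βγ)² = 135.699, γ = √135.699 = 11.649, and β = (βγ)/γ = 11.606/11.649 = 0.9963.

0.9963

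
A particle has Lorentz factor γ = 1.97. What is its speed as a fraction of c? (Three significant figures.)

β = √(1 − 1/γ²) = √(1 − 1/3.8809) = √0.742328 = 0.862.

0.862c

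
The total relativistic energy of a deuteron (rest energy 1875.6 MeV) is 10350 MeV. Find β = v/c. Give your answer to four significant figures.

γ = E/(mc²) = 10350/1875.6 = 5.5182.
β = √(1 − 1/γ²) = √(1 − 0.0328401) = √0.9671599 = 0.9834.

0.9834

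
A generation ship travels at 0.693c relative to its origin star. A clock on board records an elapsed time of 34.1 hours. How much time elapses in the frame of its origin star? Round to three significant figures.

β² = 0.480249, so γ = 1/√0.519751 = 1.3871.
The onboard clock measures proper time, so the interval in the rest frame of its origin star is dilated: Δt = γ·Δτ = 1.3871 × 34.1 hours = 47.3 hours.

47.3 hours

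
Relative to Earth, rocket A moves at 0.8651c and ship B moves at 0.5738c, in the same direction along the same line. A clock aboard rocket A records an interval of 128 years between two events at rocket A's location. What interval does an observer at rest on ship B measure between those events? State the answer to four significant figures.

156.9 years

Speed of rocket A in ship B's frame: u = (v_A − v_B)/(1 − v_A v_B/c²) = (0.8651 − 0.5738)/(1 − 0.8651×0.5738) = 0.2913/0.50360562 = 0.57843; |u| = 0.57843c.
At |u| = 0.57843c, γ = (1 − 0.334581)^(−1/2) = 1.2259.
The clock on rocket A records proper time, so ship B measures Δt = γΔτ = 1.2259 × 128 = 156.9 years.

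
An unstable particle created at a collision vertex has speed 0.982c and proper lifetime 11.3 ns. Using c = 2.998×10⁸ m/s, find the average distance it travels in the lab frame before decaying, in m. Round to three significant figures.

With β = 0.982, γ = 1/√(1 − 0.982²) = 1/√0.035676 = 5.2943.
Lab-frame lifetime: Δt = γτ = 5.2943 × 11.3 ns = 59.826 ns.
Distance: d = vΔt = 0.982 × 2.998×10⁸ m/s × 5.9826×10^-8 s = 17.6 m.

17.6 m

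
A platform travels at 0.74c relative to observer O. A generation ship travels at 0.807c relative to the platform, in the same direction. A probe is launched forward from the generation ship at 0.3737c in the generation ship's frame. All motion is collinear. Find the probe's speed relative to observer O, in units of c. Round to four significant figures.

Apply u = (u'+v)/(1+u'v) twice. Probe in the platform frame: (0.3737+0.807)/(1+0.3737·0.807) = 1.1807/1.3015759 = 0.90713c.
That velocity, transformed to the rest frame of observer O: (0.90713+0.74)/(1+0.90713·0.74) = 1.64713/1.6712762 = 0.98555c.

0.9856c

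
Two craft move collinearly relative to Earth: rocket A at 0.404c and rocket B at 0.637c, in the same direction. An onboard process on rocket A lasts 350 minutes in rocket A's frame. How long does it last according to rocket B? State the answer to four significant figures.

368.6 minutes

Speed of rocket A in rocket B's frame: u = (v_A − v_B)/(1 − v_A v_B/c²) = (0.404 − 0.637)/(1 − 0.404×0.637) = −0.233/0.742652 = −0.31374; |u| = 0.31374c.
γ for this relative speed: γ = 1/√(1 − 0.0984328) = 1.0532.
The clock on rocket A records proper time, so rocket B measures Δt = γΔτ = 1.0532 × 350 = 368.6 minutes.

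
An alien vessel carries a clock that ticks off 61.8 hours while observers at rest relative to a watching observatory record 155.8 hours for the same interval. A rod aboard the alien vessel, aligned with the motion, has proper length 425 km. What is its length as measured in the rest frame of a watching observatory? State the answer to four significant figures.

168.6 km

The time-dilation ratio gives γ = 155.8/61.8 = 2.52104.
L = L₀/γ = 425/2.52104 = 168.6 km.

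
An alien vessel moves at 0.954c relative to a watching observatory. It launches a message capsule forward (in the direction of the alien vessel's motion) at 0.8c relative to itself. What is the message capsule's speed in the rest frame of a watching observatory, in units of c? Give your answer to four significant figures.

0.9948c

In units of c, u = (u' + v)/(1 + u'v) with u' = 0.8 and v = 0.954.
Numerator: 0.8 + 0.954 = 1.754. Denominator: 1 + (0.8)(0.954) = 1.7632.
u = 1.754/1.7632 = 0.99478, so the speed is 0.9948c.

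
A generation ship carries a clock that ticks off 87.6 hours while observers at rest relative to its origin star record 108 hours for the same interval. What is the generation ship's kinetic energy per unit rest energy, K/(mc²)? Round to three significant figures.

0.233

From Δt = γΔτ: γ = 108/87.6 = 1.23288.
Since K = (γ−1)mc², K/(mc²) = 1.23288 − 1 = 0.233.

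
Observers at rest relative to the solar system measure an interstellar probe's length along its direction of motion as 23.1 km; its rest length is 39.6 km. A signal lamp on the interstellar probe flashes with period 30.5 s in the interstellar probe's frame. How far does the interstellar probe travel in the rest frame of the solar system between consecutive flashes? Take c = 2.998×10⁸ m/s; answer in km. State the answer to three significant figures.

From L = L₀/γ: γ = 39.6/23.1 = 1.71429.
β = √(1 − 1/γ²) = 0.81223. Lab-frame period = γτ = 1.71429×30.5 s = 52.286 s. Distance = βc × γτ = 0.81223 × 2.998×10⁸ m/s × 52.286 s = 1.2732×10^10 m = 1.27×10^7 km.

1.27×10^7 km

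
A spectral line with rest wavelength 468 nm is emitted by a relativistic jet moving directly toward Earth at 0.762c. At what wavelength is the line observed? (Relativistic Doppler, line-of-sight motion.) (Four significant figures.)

Relativistic Doppler for wavelength: λ_obs = λ_src · √((1−β)/(1+β)).
With β = 0.762: factor = √(0.238/1.762) = 0.36752.
λ_obs = 468 × 0.36752 = 172.0 nm.

172.0 nm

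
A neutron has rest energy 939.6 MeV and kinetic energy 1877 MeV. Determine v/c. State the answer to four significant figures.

0.9427

K = (γ−1)mc², so γ = 1 + 1877/939.6 = 2.9977.
Then v/c = √(1 − γ⁻²) = √(1 − 0.111282) = √0.888718 = 0.9427.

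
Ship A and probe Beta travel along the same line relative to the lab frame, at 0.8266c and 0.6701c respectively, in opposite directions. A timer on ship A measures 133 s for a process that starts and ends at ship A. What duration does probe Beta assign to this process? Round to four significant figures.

494.7 s

Transform ship A's velocity into probe Beta's frame: (0.8266 + 0.6701)/(1 + 0.8266·0.6701) = 1.4967/1.55390466, so the relative speed is 0.96319c.
γ for this relative speed: γ = 1/√(1 − 0.927735) = 3.7199.
The clock on ship A records proper time, so probe Beta measures Δt = γΔτ = 3.7199 × 133 = 494.7 s.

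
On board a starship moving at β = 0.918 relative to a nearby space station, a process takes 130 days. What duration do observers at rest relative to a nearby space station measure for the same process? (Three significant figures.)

With β = 0.918, γ = 1/√(1 − 0.918²) = 1/√0.157276 = 2.5216.
Time dilation: Δt = γ·Δτ = 2.5216 × 130 = 328 days.

328 days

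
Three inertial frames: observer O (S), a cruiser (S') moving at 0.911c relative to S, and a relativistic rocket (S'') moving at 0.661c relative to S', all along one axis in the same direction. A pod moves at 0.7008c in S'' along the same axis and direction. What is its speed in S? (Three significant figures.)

0.997c

Compose velocities in two stages. Stage 1 (into S'): u₁ = (0.7008+0.661)/(1+0.7008×0.661) = 0.93068.
Stage 2 (into S): u = (0.93068+0.911)/(1+0.93068×0.911) = 0.99666, so the speed is 0.997c.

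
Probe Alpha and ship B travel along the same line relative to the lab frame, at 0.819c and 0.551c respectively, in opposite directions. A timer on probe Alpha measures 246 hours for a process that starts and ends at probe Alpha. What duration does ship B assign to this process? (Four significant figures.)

Transform probe Alpha's velocity into ship B's frame: (0.819 + 0.551)/(1 + 0.819·0.551) = 1.37/1.451269, so the relative speed is 0.944c.
At |u| = 0.944c, γ = (1 − 0.891136)^(−1/2) = 3.0308.
The clock on probe Alpha records proper time, so ship B measures Δt = γΔτ = 3.0308 × 246 = 745.6 hours.

745.6 hours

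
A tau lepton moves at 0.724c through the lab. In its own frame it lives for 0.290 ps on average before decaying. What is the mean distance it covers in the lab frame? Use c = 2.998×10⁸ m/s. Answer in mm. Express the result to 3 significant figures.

γ = 1/√(1 − β²) = 1/√(1 − 0.524176) = 1/√0.475824 = 1/0.6898 = 1.4497.
Lab-frame lifetime: Δt = γτ = 1.4497 × 0.290 ps = 0.42041 ps.
Distance: d = vΔt = 0.724 × 2.998×10⁸ m/s × 4.2041×10^-13 s = 9.13×10^-5 m = 0.0913 mm.

0.0913 mm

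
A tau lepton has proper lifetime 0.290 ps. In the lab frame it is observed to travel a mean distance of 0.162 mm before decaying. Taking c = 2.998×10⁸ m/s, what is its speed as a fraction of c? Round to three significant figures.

Lab distance = (lab lifetime)·v = γτ·βc, so βγ = d/(cτ) = 1.620×10^-4/(2.998×10⁸ × 2.900×10^-13) = 1.8633.
With βγ = 1.8633: γ² = 1 + (βγ)² = 4.47189, and β = (βγ)/γ = 1.8633/2.11468 = 0.881.

0.881c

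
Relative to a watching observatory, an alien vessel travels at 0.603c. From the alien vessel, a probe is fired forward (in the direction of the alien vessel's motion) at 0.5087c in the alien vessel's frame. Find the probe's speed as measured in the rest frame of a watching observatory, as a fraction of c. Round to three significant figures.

0.851c

Relativistic velocity addition: u = (u' + v)/(1 + u'v/c²), with u' = 0.5087c and v = 0.603c.
Numerator: 0.5087 + 0.603 = 1.1117. Denominator: 1 + (0.5087)(0.603) = 1.3067461.
u = 1.1117/1.3067461 = 0.85074, so the speed is 0.851c.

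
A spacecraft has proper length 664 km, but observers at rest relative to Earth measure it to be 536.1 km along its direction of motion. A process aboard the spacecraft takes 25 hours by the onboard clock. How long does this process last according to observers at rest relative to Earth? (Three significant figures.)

31.0 hours

γ = L₀/L = 664/536.1 = 1.23857.
The same γ dilates the second interval: 1.23857 × 25 hours = 31.0 hours.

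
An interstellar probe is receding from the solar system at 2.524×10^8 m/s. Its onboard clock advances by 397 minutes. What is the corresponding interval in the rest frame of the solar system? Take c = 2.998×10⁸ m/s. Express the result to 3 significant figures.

β = v/c = (2.524×10^8 m/s)/(2.998×10⁸ m/s) = 0.841895.
γ = 1/√(1 − β²) = 1/√(1 − 0.7087872) = 1/√0.2912128 = 1/0.539641 = 1.8531.
Time dilation: Δt = γ·Δτ = 1.8531 × 397 = 736 minutes.

736 minutes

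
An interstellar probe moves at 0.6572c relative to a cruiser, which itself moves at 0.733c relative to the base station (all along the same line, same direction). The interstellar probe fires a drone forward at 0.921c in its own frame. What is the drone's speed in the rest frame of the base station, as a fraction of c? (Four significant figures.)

0.9974c

Apply u = (u'+v)/(1+u'v) twice. Drone in the cruiser frame: (0.921+0.6572)/(1+0.921·0.6572) = 1.5782/1.6052812 = 0.98313c.
That velocity, transformed to the rest frame of the base station: (0.98313+0.733)/(1+0.98313·0.733) = 1.71613/1.72063429 = 0.99738c.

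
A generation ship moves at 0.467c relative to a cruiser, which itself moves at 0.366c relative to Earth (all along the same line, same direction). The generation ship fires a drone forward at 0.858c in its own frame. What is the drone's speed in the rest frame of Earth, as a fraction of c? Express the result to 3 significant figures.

0.975c

Apply u = (u'+v)/(1+u'v) twice. Drone in the cruiser frame: (0.858+0.467)/(1+0.858·0.467) = 1.325/1.400686 = 0.94597c.
That velocity, transformed to the rest frame of Earth: (0.94597+0.366)/(1+0.94597·0.366) = 1.31197/1.34622502 = 0.97455c.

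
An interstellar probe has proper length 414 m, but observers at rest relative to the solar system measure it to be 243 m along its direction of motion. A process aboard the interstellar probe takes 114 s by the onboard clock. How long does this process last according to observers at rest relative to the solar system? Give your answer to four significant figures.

Length contraction gives γ = L₀/L = 414/243 = 1.7037.
Δt = γΔτ = 1.7037 × 114 = 194.2 s.

194.2 s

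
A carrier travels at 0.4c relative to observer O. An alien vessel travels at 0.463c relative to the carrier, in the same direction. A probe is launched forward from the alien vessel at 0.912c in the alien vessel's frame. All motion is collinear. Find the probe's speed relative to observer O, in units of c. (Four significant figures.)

First combine the probe and alien vessel (S''→S'): u₁ = (0.912 + 0.463)/(1 + 0.912×0.463) = 1.375/1.422256 = 0.96677.
Then combine with the carrier (S'→S): u = (0.96677 + 0.4)/(1 + 0.96677×0.4) = 1.36677/1.386708 = 0.98562.

0.9856c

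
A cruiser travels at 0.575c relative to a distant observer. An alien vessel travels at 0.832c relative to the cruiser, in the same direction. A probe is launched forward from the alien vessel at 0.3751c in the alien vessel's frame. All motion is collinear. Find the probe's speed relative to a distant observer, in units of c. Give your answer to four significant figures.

Compose velocities in two stages. Stage 1 (into S'): u₁ = (0.3751+0.832)/(1+0.3751×0.832) = 0.91999.
Stage 2 (into S): u = (0.91999+0.575)/(1+0.91999×0.575) = 0.97776, so the speed is 0.9778c.

0.9778c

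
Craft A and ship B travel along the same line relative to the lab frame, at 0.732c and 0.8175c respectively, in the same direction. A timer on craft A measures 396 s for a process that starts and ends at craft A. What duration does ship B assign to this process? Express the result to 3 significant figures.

405 s

Speed of craft A in ship B's frame: u = (v_A − v_B)/(1 − v_A v_B/c²) = (0.732 − 0.8175)/(1 − 0.732×0.8175) = −0.0855/0.40159 = −0.2129; |u| = 0.2129c.
γ for this relative speed: γ = 1/√(1 − 0.0453264) = 1.0235.
Craft A's interval is proper; time dilation gives Δt_B = γΔτ = 1.0235 × 396 s = 405 s.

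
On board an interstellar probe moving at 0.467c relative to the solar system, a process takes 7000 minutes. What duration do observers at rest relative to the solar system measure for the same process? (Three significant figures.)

With β = 0.467, γ = 1/√(1 − 0.467²) = 1/√0.781911 = 1.1309.
Time dilation: Δt = γ·Δτ = 1.1309 × 7000 = 7920 minutes.

7920 minutes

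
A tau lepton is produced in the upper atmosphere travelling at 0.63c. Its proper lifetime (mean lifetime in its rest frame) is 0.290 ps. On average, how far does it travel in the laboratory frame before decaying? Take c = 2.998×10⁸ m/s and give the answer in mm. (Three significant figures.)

With β = 0.63, γ = 1/√(1 − 0.63²) = 1/√0.6031 = 1.2877.
Lab-frame lifetime: Δt = γτ = 1.2877 × 0.290 ps = 0.37343 ps.
Distance: d = vΔt = 0.63 × 2.998×10⁸ m/s × 3.7343×10^-13 s = 7.05×10^-5 m = 0.0705 mm.

0.0705 mm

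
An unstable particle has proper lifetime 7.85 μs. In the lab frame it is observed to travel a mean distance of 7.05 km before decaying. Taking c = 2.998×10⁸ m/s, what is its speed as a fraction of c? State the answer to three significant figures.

0.949c

Let x = d/(cτ) = 7050 m / (2.998×10⁸ m/s × 7.850×10^-6 s) = 2.9956. Since d = βγcτ, x = βγ = β/√(1−β²).
Solving: β² = x²/(1+x²) = 8.97362/9.97362 = 0.899736, so β = 0.949.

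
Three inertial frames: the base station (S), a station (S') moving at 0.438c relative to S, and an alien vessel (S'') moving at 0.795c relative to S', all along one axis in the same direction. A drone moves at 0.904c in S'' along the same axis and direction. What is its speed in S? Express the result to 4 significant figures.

0.9955c

Apply u = (u'+v)/(1+u'v) twice. Drone in the station frame: (0.904+0.795)/(1+0.904·0.795) = 1.699/1.71868 = 0.98855c.
That velocity, transformed to the rest frame of the base station: (0.98855+0.438)/(1+0.98855·0.438) = 1.42655/1.4329849 = 0.99551c.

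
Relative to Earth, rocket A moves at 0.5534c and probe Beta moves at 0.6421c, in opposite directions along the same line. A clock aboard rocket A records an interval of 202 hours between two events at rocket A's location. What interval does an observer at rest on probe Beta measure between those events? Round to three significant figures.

The velocity of rocket A relative to probe Beta is (0.5534 + 0.6421)c / (1 + 0.5534×0.6421) = 0.88207c; relative speed 0.88207c.
γ for this relative speed: γ = 1/√(1 − 0.778047) = 2.1226.
Rocket A's interval is proper; time dilation gives Δt_B = γΔτ = 2.1226 × 202 hours = 429 hours.

429 hours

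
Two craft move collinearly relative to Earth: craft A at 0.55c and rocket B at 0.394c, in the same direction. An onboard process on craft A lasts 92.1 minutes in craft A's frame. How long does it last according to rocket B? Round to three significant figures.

Transform craft A's velocity into rocket B's frame: (0.55 − 0.394)/(1 − 0.55·0.394) = 0.156/0.7833, so the relative speed is 0.19916c.
γ for this relative speed: γ = 1/√(1 − 0.0396647) = 1.0204.
The clock on craft A records proper time, so rocket B measures Δt = γΔτ = 1.0204 × 92.1 = 94.0 minutes.

94.0 minutes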